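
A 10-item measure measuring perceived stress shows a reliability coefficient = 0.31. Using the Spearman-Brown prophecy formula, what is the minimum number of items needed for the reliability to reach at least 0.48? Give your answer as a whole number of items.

Spearman-Brown solved for the length factor n:
n = r_target (1 − r_old) / [ r_old (1 − r_target) ]
n = [0.48 × 0.69] / [0.31 × 0.52]
  = 0.3312 / 0.1612 = 2.0546
Items needed = n × 10 = 2.0546 × 10 ≈ 20.55 → round up to 21

21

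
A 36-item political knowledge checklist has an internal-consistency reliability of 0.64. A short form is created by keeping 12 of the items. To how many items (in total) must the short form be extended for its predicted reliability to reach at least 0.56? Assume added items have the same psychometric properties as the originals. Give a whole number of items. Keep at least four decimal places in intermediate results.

26

Short-form reliability: n = 12/36 = 0.3333; r_12 = n·r/(1+(n−1)r) ≈ 0.3721
Then solve for n' with r_old = 0.3721, r_target = 0.56: n' = 0.56(1 − 0.3721)/[0.3721(1 − 0.56)] = 2.1477
Total items = 2.1477 × 12 = 25.77, rounded up to 26.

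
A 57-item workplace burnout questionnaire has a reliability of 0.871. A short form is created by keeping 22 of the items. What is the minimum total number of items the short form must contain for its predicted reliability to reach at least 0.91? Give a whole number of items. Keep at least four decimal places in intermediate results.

86

Short-form reliability: n = 22/57 = 0.3860; r_22 = n·r/(1+(n−1)r) ≈ 0.7227
Length factor from the short form to reach 0.91: n' = 0.91(1 − 0.7227) / [0.7227(1 − 0.91)] ≈ 3.8796
Total items = 3.8796 × 22 = 85.35, rounded up to 86.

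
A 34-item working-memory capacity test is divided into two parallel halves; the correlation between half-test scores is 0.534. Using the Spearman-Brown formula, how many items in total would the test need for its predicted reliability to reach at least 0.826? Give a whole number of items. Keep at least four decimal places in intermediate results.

Corrected full-test reliability: r_full = 2 × 0.534 / (1 + 0.534) ≈ 0.6962
n = r_tgt(1 − r_full) / [r_full(1 − r_tgt)] = 0.826 × 0.3038 / (0.6962 × 0.174) ≈ 2.0715
Items = 2.0715 × 34 ≈ 70.43 → 71

71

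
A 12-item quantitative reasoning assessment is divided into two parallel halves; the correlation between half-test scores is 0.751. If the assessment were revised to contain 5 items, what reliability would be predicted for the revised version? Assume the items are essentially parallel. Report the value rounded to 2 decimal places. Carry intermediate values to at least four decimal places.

0.72

First correct the split-half correlation to full-test reliability: r_full = 2 × 0.751 / (1 + 0.751) ≈ 0.8578
Then adjust to 5 items: n = 5/12 = 0.4167
r_new = n·r_full / (1 + (n − 1)·r_full) = 0.3574 / 0.4996 ≈ 0.7154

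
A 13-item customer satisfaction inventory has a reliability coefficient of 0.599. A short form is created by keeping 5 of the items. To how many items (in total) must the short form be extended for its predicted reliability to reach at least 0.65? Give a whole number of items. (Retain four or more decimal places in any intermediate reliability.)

17

First, r for the 5-item form: n = 5/13 = 0.3846, so r_5 = 0.3846·0.599/(1 + (0.3846 − 1)·0.599) = 0.3649
Then solve for n' with r_old = 0.3649, r_target = 0.65: n' = 0.65(1 − 0.3649)/[0.3649(1 − 0.65)] = 3.2323
Total items = 3.2323 × 5 = 16.16, rounded up to 17.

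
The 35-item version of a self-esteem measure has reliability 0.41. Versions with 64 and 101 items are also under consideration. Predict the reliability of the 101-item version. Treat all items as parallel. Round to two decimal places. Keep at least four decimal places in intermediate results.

0.67

Only the ratio of lengths matters: n = 101/35 = 2.8857
r_{101} = n·r / (1 + (n − 1)·r) = 1.1831 / 1.7731 ≈ 0.6672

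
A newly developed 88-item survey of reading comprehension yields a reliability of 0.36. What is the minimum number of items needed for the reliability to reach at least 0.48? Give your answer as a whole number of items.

n = 0.48(1 − 0.36) / [0.36(1 − 0.48)]
n = 0.3072 / 0.1872 ≈ 1.6410
Items needed = n × 88 = 1.6410 × 88 ≈ 144.41 → round up to 145

145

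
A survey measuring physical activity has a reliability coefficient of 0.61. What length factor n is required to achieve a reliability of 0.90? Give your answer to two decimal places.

Spearman-Brown solved for the length factor n:
n = r_target (1 − r_old) / [ r_old (1 − r_target) ]
n = 0.90 × (1 − 0.61) / [ 0.61 × (1 − 0.90) ]
n = 0.3510 / 0.0610 ≈ 5.7541

5.75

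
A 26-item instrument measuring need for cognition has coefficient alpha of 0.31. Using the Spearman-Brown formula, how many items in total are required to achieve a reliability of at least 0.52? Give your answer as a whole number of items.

63

Spearman-Brown solved for the length factor n:
n = r_target (1 − r_old) / [ r_old (1 − r_target) ]
n = 0.52(1 − 0.31) / [0.31(1 − 0.52)]
n = 0.3588 / 0.1488 ≈ 2.4113
2.4113 × 26 = 62.69 → 63 items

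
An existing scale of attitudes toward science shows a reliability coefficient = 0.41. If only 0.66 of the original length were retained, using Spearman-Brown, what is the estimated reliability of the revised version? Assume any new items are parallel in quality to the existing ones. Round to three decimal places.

r_new = (0.66 × 0.41) / (1 + (0.66 − 1) × 0.41)
     = 0.2706 / 0.8606 = 0.3144

0.314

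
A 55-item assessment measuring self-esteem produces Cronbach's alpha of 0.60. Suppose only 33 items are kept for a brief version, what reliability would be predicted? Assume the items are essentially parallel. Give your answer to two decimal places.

n = 33/55 = 0.6
r_new = 0.6·0.60 / [1 + (0.6 − 1)·0.60]
r_new = 0.3600 / 0.7600 ≈ 0.4737

0.47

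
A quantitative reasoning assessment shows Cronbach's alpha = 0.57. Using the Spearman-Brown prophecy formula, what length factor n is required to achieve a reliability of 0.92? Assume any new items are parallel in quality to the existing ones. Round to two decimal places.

n = 0.92 × (1 − 0.57) / [ 0.57 × (1 − 0.92) ]
n = 0.3956 / 0.0456 ≈ 8.6754

8.68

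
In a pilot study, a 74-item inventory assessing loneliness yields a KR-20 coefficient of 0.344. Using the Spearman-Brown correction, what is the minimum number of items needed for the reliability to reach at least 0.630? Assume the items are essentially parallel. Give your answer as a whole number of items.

241

Rearranging the Spearman-Brown formula for n,
n = r_target (1 − r_old) / [ r_old (1 − r_target) ]
n = 0.630 × (1 − 0.344) / [ 0.344 × (1 − 0.630) ]
  = 0.413280 / 0.127280 = 3.2470
So the test needs 3.2470 × 74 ≈ 240.28 items; rounding up, 241.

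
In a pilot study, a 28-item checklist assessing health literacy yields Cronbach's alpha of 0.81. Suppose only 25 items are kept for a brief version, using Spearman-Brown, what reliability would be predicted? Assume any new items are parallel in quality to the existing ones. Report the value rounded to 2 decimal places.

n = 25/28 = 0.8929
By Spearman-Brown, r_new = n r / (1 + (n − 1) r).
r_new = 0.8929·0.81 / [1 + (0.8929 − 1)·0.81]
r_new = 0.7232 / 0.9132 ≈ 0.7919

0.79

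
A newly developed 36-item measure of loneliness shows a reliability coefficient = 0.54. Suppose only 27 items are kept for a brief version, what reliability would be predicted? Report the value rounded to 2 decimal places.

Length ratio n = 27/36 = 0.75
By Spearman-Brown, r_new = n r / (1 + (n − 1) r).
r_new = 0.75·0.54 / [1 + (0.75 − 1)·0.54]
r_new = 0.4050 / 0.8650 ≈ 0.4682

0.47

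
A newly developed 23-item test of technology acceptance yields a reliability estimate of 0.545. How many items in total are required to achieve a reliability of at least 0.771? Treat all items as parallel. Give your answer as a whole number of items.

Invert Spearman-Brown to solve for n:
n = r_target (1 − r_old) / [ r_old (1 − r_target) ]
n = 0.771 × (1 − 0.545) / [ 0.545 × (1 − 0.771) ]
  = 0.350805 / 0.124805 = 2.8108
So the test needs 2.8108 × 23 ≈ 64.65 items; rounding up, 65.

65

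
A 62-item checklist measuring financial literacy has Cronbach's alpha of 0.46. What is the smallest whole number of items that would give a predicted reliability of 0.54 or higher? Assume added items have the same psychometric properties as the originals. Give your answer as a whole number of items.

86

Rearranging the Spearman-Brown formula for n,
n = r_target (1 − r_old) / [ r_old (1 − r_target) ]
n = 0.54(1 − 0.46) / [0.46(1 − 0.54)]
  = 0.2916 / 0.2116 = 1.3781
Items needed = n × 62 = 1.3781 × 62 ≈ 85.44 → round up to 86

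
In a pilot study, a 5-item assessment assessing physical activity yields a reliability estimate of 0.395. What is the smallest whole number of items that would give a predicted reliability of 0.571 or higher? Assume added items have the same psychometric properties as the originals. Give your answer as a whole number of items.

Rearranging the Spearman-Brown formula for n,
n = r*(1 − r) / [ r (1 − r*) ]
n = 0.571(1 − 0.395) / [0.395(1 − 0.571)]
n = 0.345455 / 0.169455 ≈ 2.0386
So the test needs 2.0386 × 5 ≈ 10.19 items; rounding up, 11.

11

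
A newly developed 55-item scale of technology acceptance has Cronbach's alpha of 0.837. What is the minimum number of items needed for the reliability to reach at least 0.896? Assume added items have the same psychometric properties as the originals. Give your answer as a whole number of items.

93

n = 0.896 × (1 − 0.837) / [ 0.837 × (1 − 0.896) ]
n = 0.146048 / 0.087048 ≈ 1.6778
So the test needs 1.6778 × 55 ≈ 92.28 items; rounding up, 93.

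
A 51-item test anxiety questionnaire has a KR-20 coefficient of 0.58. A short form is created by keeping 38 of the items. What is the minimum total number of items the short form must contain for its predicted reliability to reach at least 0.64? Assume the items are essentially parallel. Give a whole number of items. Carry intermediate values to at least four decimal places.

First, r for the 38-item form: n = 38/51 = 0.7451, so r_38 = 0.7451·0.58/(1 + (0.7451 − 1)·0.58) = 0.5071
Then solve for n' with r_old = 0.5071, r_target = 0.64: n' = 0.64(1 − 0.5071)/[0.5071(1 − 0.64)] = 1.7280
Total items = 1.7280 × 38 = 65.66, rounded up to 66.

66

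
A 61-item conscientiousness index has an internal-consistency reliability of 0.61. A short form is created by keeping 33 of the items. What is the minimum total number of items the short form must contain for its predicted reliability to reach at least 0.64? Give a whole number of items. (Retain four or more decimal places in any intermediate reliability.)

First, r for the 33-item form: n = 33/61 = 0.5410, so r_33 = 0.5410·0.61/(1 + (0.5410 − 1)·0.61) = 0.4583
Length factor from the short form to reach 0.64: n' = 0.64(1 − 0.4583) / [0.4583(1 − 0.64)] ≈ 2.1013
Items = 2.1013 × 33 ≈ 69.34 → 70

70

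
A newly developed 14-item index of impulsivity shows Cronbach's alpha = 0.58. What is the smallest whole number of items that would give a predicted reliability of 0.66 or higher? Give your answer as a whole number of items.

n = 0.66(1 − 0.58) / [0.58(1 − 0.66)]
n = 0.2772 / 0.1972 ≈ 1.4057
Items needed = n × 14 = 1.4057 × 14 ≈ 19.68 → round up to 20

20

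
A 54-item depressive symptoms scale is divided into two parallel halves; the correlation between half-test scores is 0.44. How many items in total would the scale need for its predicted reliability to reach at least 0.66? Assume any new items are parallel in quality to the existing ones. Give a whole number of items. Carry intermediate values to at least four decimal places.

67

r_full = 2(0.44)/(1 + 0.44) = 0.6111
Solve Spearman-Brown for n: n = 0.66(1 − 0.6111) / [0.6111(1 − 0.66)] = 1.2354
Items = 1.2354 × 54 ≈ 66.71 → 67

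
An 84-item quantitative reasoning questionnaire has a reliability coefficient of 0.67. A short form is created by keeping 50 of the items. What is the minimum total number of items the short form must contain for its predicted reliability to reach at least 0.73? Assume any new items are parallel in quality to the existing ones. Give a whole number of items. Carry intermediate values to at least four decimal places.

Short-form reliability: n = 50/84 = 0.5952; r_50 = n·r/(1+(n−1)r) ≈ 0.5472
Length factor from the short form to reach 0.73: n' = 0.73(1 − 0.5472) / [0.5472(1 − 0.73)] ≈ 2.2373
Total items = 2.2373 × 50 = 111.86, rounded up to 112.

112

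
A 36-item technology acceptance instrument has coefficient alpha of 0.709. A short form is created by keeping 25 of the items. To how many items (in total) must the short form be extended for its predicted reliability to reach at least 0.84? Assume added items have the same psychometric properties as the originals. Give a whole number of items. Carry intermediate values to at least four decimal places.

First, r for the 25-item form: n = 25/36 = 0.6944, so r_25 = 0.6944·0.709/(1 + (0.6944 − 1)·0.709) = 0.6285
Then solve for n' with r_old = 0.6285, r_target = 0.84: n' = 0.84(1 − 0.6285)/[0.6285(1 − 0.84)] = 3.1032
Items = 3.1032 × 25 ≈ 77.58 → 78

78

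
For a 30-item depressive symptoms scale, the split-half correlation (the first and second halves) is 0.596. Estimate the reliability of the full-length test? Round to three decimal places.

0.747

The full test is twice the length of either half (n = 2).
r_full = 2r_hh / (1 + r_hh) = 2 × 0.596 / (1 + 0.596)
       = 1.1920 / 1.5960 = 0.7469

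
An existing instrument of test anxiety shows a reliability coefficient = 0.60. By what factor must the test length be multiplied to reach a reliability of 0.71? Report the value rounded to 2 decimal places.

1.63

Spearman-Brown solved for the length factor n:
n = r_target (1 − r_old) / [ r_old (1 − r_target) ]
n = [0.71 × 0.40] / [0.60 × 0.29]
n = 0.2840 / 0.1740 ≈ 1.6322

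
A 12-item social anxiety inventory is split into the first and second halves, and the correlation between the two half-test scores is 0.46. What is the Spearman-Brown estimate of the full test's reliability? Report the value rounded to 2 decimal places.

0.63

Each half is half the length of the full test, so the full test is n = 2 times a half.
r_full = 2r_hh / (1 + r_hh) = 2 × 0.46 / (1 + 0.46)
r_full = 0.9200 / 1.4600 ≈ 0.6301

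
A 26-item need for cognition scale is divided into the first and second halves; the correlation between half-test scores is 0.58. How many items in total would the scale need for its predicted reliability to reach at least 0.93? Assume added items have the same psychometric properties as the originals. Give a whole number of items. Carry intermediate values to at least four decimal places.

126

Corrected full-test reliability: r_full = 2 × 0.58 / (1 + 0.58) ≈ 0.7342
Solve Spearman-Brown for n: n = 0.93(1 − 0.7342) / [0.7342(1 − 0.93)] = 4.8098
Required items = 4.8098 × 26 = 125.05, so 126 items.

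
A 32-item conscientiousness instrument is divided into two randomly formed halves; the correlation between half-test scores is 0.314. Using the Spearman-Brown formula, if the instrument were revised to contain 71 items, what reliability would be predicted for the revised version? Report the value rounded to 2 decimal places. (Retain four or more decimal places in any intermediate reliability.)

0.67

Full-test reliability from the split-half r: r_full = 2(0.314)/(1 + 0.314) = 0.4779
Then adjust to 71 items: n = 71/32 = 2.2188
r_new = n·r_full / (1 + (n − 1)·r_full) = 1.0604 / 1.5825 ≈ 0.6701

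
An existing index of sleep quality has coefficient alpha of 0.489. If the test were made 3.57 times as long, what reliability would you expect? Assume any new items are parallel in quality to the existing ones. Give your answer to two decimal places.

0.77

r_new = 3.57·0.489 / [1 + (3.57 − 1)·0.489]
r_new = 1.7457 / 2.2567 ≈ 0.7736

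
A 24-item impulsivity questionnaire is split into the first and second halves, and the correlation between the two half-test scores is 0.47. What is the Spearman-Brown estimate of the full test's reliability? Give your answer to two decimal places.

0.64

r_full = 2r_hh / (1 + r_hh) = 2 × 0.47 / (1 + 0.47)
       = 0.9400 / 1.4700 = 0.6395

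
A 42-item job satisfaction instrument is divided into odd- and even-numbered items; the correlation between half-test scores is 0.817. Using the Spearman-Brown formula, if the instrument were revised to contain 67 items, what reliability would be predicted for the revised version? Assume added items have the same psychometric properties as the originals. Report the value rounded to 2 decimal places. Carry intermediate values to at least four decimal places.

0.93

Full-test reliability from the split-half r: r_full = 2(0.817)/(1 + 0.817) = 0.8993
Length factor from 42 to 67 items: n = 67/42 = 1.5952
r_new = n·r_full / (1 + (n − 1)·r_full) = 1.4346 / 1.5353 ≈ 0.9344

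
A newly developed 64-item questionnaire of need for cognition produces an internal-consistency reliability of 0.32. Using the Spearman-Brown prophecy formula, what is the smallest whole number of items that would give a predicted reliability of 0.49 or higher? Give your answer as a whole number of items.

Rearranging the Spearman-Brown formula for n,
n = r_target (1 − r_old) / [ r_old (1 − r_target) ]
n = 0.49(1 − 0.32) / [0.32(1 − 0.49)]
n = 0.3332 / 0.1632 ≈ 2.0417
So the test needs 2.0417 × 64 ≈ 130.67 items; rounding up, 131.

131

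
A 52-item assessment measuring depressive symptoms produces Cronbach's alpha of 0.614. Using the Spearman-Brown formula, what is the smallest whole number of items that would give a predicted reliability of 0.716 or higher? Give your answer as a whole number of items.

83

Invert Spearman-Brown to solve for n:
n = r_target (1 − r_old) / [ r_old (1 − r_target) ]
n = 0.716(1 − 0.614) / [0.614(1 − 0.716)]
  = 0.276376 / 0.174376 = 1.5849
Items needed = n × 52 = 1.5849 × 52 ≈ 82.41 → round up to 83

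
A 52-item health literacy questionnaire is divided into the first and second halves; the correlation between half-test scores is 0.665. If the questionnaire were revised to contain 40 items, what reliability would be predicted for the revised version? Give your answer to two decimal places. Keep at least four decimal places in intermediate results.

0.75

First correct the split-half correlation to full-test reliability: r_full = 2 × 0.665 / (1 + 0.665) ≈ 0.7988
Length factor from 52 to 40 items: n = 40/52 = 0.7692
r_new = n·r_full / (1 + (n − 1)·r_full) = 0.6144 / 0.8156 ≈ 0.7533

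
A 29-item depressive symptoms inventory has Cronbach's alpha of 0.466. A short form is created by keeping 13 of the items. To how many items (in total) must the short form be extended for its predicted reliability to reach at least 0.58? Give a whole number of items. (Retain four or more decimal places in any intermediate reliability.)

46

Short-form reliability: n = 13/29 = 0.4483; r_13 = n·r/(1+(n−1)r) ≈ 0.2812
Length factor from the short form to reach 0.58: n' = 0.58(1 − 0.2812) / [0.2812(1 − 0.58)] ≈ 3.5300
Items = 3.5300 × 13 ≈ 45.89 → 46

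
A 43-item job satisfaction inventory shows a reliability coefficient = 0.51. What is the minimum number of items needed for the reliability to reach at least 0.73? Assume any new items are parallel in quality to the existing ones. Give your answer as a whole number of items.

Rearranging the Spearman-Brown formula for n,
n = r*(1 − r) / [ r (1 − r*) ]
n = 0.73(1 − 0.51) / [0.51(1 − 0.73)]
  = 0.3577 / 0.1377 = 2.5977
Items needed = n × 43 = 2.5977 × 43 ≈ 111.70 → round up to 112

112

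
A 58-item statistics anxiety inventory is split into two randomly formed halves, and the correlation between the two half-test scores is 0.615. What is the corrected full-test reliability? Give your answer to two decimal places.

Apply the Spearman-Brown correction with n = 2:
r_full = 2r_hh / (1 + r_hh) = 2 × 0.615 / (1 + 0.615)
r_full = 1.2300 / 1.6150 ≈ 0.7616

0.76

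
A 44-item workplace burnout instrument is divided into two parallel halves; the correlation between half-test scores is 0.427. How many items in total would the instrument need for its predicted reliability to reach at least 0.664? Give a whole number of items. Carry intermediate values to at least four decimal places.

59

Corrected full-test reliability: r_full = 2 × 0.427 / (1 + 0.427) ≈ 0.5985
n = r_tgt(1 − r_full) / [r_full(1 − r_tgt)] = 0.664 × 0.4015 / (0.5985 × 0.336) ≈ 1.3257
Items = 1.3257 × 44 ≈ 58.33 → 59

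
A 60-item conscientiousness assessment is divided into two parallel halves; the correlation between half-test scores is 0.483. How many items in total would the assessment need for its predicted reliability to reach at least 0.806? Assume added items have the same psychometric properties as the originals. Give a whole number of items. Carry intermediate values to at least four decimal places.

r_full = 2(0.483)/(1 + 0.483) = 0.6514
Solve Spearman-Brown for n: n = 0.806(1 − 0.6514) / [0.6514(1 − 0.806)] = 2.2234
Items = 2.2234 × 60 ≈ 133.40 → 134

134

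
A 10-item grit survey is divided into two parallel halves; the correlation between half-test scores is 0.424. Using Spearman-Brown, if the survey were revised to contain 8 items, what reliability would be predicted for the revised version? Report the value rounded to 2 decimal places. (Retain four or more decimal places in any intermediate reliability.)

0.54

Spearman-Brown correction (n = 2): r_full = 2·0.424/(1 + 0.424) = 0.5955
Length factor from 10 to 8 items: n = 8/10 = 0.8000
r_new = n·r_full / (1 + (n − 1)·r_full) = 0.4764 / 0.8809 ≈ 0.5408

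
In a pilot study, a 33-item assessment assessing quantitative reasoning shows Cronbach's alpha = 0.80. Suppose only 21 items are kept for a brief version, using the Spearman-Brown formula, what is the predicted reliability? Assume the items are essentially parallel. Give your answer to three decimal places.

0.718

n = 21/33 = 0.6364
Spearman-Brown: r_new = n·r / (1 + (n − 1)·r)
r_new = 0.6364·0.80 / [1 + (0.6364 − 1)·0.80]
r_new = 0.5091 / 0.7091 ≈ 0.7180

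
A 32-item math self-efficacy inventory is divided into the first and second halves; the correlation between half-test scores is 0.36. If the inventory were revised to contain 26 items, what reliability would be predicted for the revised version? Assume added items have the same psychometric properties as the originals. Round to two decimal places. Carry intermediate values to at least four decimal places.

Full-test reliability from the split-half r: r_full = 2(0.36)/(1 + 0.36) = 0.5294
Length factor from 32 to 26 items: n = 26/32 = 0.8125
r_new = n·r_full / (1 + (n − 1)·r_full) = 0.4301 / 0.9007 ≈ 0.4775

0.48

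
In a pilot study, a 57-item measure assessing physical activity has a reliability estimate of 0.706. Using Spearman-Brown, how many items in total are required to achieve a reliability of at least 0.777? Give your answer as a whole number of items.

83

Invert Spearman-Brown to solve for n:
n = r_target (1 − r_old) / [ r_old (1 − r_target) ]
n = [0.777 × 0.294] / [0.706 × 0.223]
  = 0.228438 / 0.157438 = 1.4510
Items needed = n × 57 = 1.4510 × 57 ≈ 82.71 → round up to 83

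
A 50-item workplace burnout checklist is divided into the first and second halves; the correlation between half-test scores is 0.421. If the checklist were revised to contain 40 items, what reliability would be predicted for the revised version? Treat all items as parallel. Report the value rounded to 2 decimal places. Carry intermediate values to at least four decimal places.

First correct the split-half correlation to full-test reliability: r_full = 2 × 0.421 / (1 + 0.421) ≈ 0.5925
Length factor from 50 to 40 items: n = 40/50 = 0.8000
r_new = n·r_full / (1 + (n − 1)·r_full) = 0.4740 / 0.8815 ≈ 0.5377

0.54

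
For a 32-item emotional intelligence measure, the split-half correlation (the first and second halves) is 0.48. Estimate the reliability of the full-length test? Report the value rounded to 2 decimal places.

0.65

r_full = 2r_hh / (1 + r_hh) = 2 × 0.48 / (1 + 0.48)
       = 0.9600 / 1.4800 = 0.6486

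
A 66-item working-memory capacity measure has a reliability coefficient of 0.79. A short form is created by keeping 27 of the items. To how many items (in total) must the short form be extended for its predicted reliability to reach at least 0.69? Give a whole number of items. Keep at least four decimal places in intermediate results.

First, r for the 27-item form: n = 27/66 = 0.4091, so r_27 = 0.4091·0.79/(1 + (0.4091 − 1)·0.79) = 0.6061
Length factor from the short form to reach 0.69: n' = 0.69(1 − 0.6061) / [0.6061(1 − 0.69)] ≈ 1.4465
Total items = 1.4465 × 27 = 39.06, rounded up to 40.

40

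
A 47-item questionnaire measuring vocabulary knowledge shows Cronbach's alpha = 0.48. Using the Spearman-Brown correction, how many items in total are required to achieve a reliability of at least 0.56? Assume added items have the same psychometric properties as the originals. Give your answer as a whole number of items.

65

Invert Spearman-Brown to solve for n:
n = r_target (1 − r_old) / [ r_old (1 − r_target) ]
n = 0.56 × (1 − 0.48) / [ 0.48 × (1 − 0.56) ]
n = 0.2912 / 0.2112 ≈ 1.3788
So the test needs 1.3788 × 47 ≈ 64.80 items; rounding up, 65.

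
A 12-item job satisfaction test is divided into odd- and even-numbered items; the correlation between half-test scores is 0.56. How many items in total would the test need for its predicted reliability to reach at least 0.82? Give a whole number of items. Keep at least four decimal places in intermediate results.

22

Corrected full-test reliability: r_full = 2 × 0.56 / (1 + 0.56) ≈ 0.7179
Solve Spearman-Brown for n: n = 0.82(1 − 0.7179) / [0.7179(1 − 0.82)] = 1.7901
Required items = 1.7901 × 12 = 21.48, so 22 items.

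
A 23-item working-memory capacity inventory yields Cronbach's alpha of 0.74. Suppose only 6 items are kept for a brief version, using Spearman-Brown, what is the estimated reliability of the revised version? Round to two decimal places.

0.43

n = 6/23 = 0.2609
r_new = (0.2609 × 0.74) / (1 + (0.2609 − 1) × 0.74)
     = 0.1931 / 0.4531 = 0.4262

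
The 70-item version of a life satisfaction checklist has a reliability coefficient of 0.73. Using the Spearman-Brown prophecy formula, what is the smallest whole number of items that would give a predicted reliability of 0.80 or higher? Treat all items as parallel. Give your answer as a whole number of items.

n = [0.80 × 0.27] / [0.73 × 0.20]
  = 0.2160 / 0.1460 = 1.4795
Items needed = n × 70 = 1.4795 × 70 ≈ 103.56 → round up to 104

104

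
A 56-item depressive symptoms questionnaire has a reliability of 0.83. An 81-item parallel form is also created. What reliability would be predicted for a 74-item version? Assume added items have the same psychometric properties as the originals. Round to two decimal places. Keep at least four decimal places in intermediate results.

0.87

Only the ratio of lengths matters: n = 74/56 = 1.3214
r_{74} = n·r / (1 + (n − 1)·r) = 1.0968 / 1.2668 ≈ 0.8658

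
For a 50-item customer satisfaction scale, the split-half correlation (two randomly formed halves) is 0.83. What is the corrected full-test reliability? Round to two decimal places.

Each half is half the length of the full test, so the full test is n = 2 times a half.
r_full = 2(0.83) / (1 + 0.83)
       = 1.6600 / 1.8300 = 0.9071

0.91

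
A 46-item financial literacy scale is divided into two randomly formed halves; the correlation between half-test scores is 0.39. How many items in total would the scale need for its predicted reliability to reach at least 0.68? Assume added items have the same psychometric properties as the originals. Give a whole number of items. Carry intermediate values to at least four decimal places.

77

Corrected full-test reliability: r_full = 2 × 0.39 / (1 + 0.39) ≈ 0.5612
n = r_tgt(1 − r_full) / [r_full(1 − r_tgt)] = 0.68 × 0.4388 / (0.5612 × 0.32) ≈ 1.6615
Items = 1.6615 × 46 ≈ 76.43 → 77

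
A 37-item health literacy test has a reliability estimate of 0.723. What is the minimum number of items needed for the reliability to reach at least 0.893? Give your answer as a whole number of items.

119

Spearman-Brown solved for the length factor n:
n = r_target (1 − r_old) / [ r_old (1 − r_target) ]
n = [0.893 × 0.277] / [0.723 × 0.107]
  = 0.247361 / 0.077361 = 3.1975
Items needed = n × 37 = 3.1975 × 37 ≈ 118.31 → round up to 119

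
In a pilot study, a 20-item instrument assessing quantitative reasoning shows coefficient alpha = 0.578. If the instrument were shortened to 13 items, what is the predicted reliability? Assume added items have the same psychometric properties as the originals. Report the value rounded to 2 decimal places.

0.47

n = 13/20 = 0.65
Spearman-Brown: r_new = n·r / (1 + (n − 1)·r)
r_new = (0.65 × 0.578) / (1 + (0.65 − 1) × 0.578)
r_new = 0.3757 / 0.7977 ≈ 0.4710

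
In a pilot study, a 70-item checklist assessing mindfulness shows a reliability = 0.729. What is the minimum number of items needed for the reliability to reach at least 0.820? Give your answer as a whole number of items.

119

Rearranging the Spearman-Brown formula for n,
n = r*(1 − r) / [ r (1 − r*) ]
n = 0.820 × (1 − 0.729) / [ 0.729 × (1 − 0.820) ]
n = 0.222220 / 0.131220 ≈ 1.6935
So the test needs 1.6935 × 70 ≈ 118.55 items; rounding up, 119.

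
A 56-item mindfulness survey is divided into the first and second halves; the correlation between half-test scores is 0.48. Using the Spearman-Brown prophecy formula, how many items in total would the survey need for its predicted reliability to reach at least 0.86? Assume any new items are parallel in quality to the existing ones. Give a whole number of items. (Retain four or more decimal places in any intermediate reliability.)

187

Corrected full-test reliability: r_full = 2 × 0.48 / (1 + 0.48) ≈ 0.6486
Solve Spearman-Brown for n: n = 0.86(1 − 0.6486) / [0.6486(1 − 0.86)] = 3.3281
Items = 3.3281 × 56 ≈ 186.37 → 187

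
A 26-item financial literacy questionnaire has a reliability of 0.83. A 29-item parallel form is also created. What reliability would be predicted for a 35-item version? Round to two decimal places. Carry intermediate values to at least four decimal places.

0.87

The 29-item form is not needed; work directly from the 26-item form with n = 35/26 = 1.3462.
r_{35} = n·r / (1 + (n − 1)·r) = 1.1173 / 1.2873 ≈ 0.8679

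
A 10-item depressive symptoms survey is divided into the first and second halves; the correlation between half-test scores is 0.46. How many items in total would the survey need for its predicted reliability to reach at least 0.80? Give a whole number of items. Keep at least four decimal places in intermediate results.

24

Corrected full-test reliability: r_full = 2 × 0.46 / (1 + 0.46) ≈ 0.6301
Solve Spearman-Brown for n: n = 0.80(1 − 0.6301) / [0.6301(1 − 0.80)] = 2.3482
Required items = 2.3482 × 10 = 23.48, so 24 items.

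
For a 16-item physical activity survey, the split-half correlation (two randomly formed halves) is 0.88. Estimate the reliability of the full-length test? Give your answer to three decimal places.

0.936

Each half is half the length of the full test, so the full test is n = 2 times a half.
r_full = 2(0.88) / (1 + 0.88)
       = 1.7600 / 1.8800 = 0.9362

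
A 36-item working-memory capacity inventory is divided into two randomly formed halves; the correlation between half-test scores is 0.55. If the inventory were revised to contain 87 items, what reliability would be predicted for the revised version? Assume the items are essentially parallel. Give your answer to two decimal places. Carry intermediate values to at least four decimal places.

Spearman-Brown correction (n = 2): r_full = 2·0.55/(1 + 0.55) = 0.7097
Then adjust to 87 items: n = 87/36 = 2.4167
r_new = n·r_full / (1 + (n − 1)·r_full) = 1.7151 / 2.0054 ≈ 0.8552

0.86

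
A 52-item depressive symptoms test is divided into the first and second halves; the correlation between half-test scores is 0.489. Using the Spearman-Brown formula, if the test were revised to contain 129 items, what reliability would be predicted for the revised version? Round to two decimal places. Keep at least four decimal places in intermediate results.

0.83

Full-test reliability from the split-half r: r_full = 2(0.489)/(1 + 0.489) = 0.6568
Length factor from 52 to 129 items: n = 129/52 = 2.4808
r_new = n·r_full / (1 + (n − 1)·r_full) = 1.6294 / 1.9726 ≈ 0.8260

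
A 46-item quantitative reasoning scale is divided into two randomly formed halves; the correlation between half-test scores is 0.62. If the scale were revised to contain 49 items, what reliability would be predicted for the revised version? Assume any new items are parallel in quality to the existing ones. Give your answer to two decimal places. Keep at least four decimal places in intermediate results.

Spearman-Brown correction (n = 2): r_full = 2·0.62/(1 + 0.62) = 0.7654
Length factor from 46 to 49 items: n = 49/46 = 1.0652
r_new = n·r_full / (1 + (n − 1)·r_full) = 0.8153 / 1.0499 ≈ 0.7766

0.78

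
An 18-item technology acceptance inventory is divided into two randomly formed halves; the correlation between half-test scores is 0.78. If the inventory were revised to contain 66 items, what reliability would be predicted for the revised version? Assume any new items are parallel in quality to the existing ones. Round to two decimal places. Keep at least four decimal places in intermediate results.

Spearman-Brown correction (n = 2): r_full = 2·0.78/(1 + 0.78) = 0.8764
Then adjust to 66 items: n = 66/18 = 3.6667
r_new = n·r_full / (1 + (n − 1)·r_full) = 3.2135 / 3.3371 ≈ 0.9630

0.96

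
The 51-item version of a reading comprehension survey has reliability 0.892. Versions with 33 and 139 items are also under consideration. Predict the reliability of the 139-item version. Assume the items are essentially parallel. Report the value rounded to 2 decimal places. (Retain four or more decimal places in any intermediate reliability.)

The 33-item form is not needed; work directly from the 51-item form with n = 139/51 = 2.7255.
r_{139} = n·r / (1 + (n − 1)·r) = 2.4311 / 2.5391 ≈ 0.9575

0.96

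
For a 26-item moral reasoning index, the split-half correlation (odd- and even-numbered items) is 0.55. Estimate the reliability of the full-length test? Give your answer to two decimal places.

r_full = 2(0.55) / (1 + 0.55)
       = 1.1000 / 1.5500 = 0.7097

0.71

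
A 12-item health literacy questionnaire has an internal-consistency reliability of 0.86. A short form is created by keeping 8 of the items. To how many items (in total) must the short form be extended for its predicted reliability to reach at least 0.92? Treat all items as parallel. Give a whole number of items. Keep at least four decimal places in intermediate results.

23

First, r for the 8-item form: n = 8/12 = 0.6667, so r_8 = 0.6667·0.86/(1 + (0.6667 − 1)·0.86) = 0.8037
Length factor from the short form to reach 0.92: n' = 0.92(1 − 0.8037) / [0.8037(1 − 0.92)] ≈ 2.8088
Total items = 2.8088 × 8 = 22.47, rounded up to 23.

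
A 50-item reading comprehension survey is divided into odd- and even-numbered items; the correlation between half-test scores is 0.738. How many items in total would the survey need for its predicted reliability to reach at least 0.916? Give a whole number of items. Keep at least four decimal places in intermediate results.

97

r_full = 2(0.738)/(1 + 0.738) = 0.8493
Solve Spearman-Brown for n: n = 0.916(1 − 0.8493) / [0.8493(1 − 0.916)] = 1.9349
Items = 1.9349 × 50 ≈ 96.75 → 97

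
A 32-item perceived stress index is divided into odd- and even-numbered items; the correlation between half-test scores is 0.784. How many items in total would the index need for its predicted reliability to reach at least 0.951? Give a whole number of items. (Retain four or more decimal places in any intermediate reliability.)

86

Corrected full-test reliability: r_full = 2 × 0.784 / (1 + 0.784) ≈ 0.8789
n = r_tgt(1 − r_full) / [r_full(1 − r_tgt)] = 0.951 × 0.1211 / (0.8789 × 0.049) ≈ 2.6742
Required items = 2.6742 × 32 = 85.57, so 86 items.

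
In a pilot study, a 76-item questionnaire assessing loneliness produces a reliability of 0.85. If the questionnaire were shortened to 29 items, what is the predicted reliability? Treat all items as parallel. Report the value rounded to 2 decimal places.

The new length is 29/76 = 0.3816 times the old.
r_new = 0.3816·0.85 / [1 + (0.3816 − 1)·0.85]
r_new = 0.3244 / 0.4744 ≈ 0.6838

0.68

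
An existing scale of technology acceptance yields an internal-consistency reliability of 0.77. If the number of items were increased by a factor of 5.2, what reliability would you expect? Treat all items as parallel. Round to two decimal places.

r_new = (5.2 × 0.77) / (1 + (5.2 − 1) × 0.77)
r_new = 4.0040 / 4.2340 ≈ 0.9457

0.95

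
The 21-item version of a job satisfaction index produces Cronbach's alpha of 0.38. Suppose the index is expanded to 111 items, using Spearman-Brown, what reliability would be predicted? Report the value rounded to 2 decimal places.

0.76

n = 111/21 = 5.2857
Apply the Spearman-Brown prophecy formula, r' = nr / [1 + (n − 1)r]:
r_new = 5.2857·0.38 / [1 + (5.2857 − 1)·0.38]
r_new = 2.0086 / 2.6286 ≈ 0.7641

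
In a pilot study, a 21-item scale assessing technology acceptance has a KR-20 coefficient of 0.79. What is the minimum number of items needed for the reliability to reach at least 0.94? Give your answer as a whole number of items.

Rearranging the Spearman-Brown formula for n,
n = r*(1 − r) / [ r (1 − r*) ]
n = [0.94 × 0.21] / [0.79 × 0.06]
  = 0.1974 / 0.0474 = 4.1646
4.1646 × 21 = 87.46 → 88 items

88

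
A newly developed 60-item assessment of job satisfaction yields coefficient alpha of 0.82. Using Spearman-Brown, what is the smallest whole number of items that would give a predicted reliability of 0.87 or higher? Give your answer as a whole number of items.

89

n = 0.87 × (1 − 0.82) / [ 0.82 × (1 − 0.87) ]
  = 0.1566 / 0.1066 = 1.4690
So the test needs 1.4690 × 60 ≈ 88.14 items; rounding up, 89.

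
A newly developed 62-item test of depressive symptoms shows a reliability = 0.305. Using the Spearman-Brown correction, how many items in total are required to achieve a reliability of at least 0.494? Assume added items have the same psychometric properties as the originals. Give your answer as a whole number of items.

138

Rearranging the Spearman-Brown formula for n,
n = r_target (1 − r_old) / [ r_old (1 − r_target) ]
n = [0.494 × 0.695] / [0.305 × 0.506]
  = 0.343330 / 0.154330 = 2.2246
2.2246 × 62 = 137.93 → 138 items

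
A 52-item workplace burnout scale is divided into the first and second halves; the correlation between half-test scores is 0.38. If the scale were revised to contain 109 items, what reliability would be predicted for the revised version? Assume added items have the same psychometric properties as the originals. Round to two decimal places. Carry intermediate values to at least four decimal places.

0.72

First correct the split-half correlation to full-test reliability: r_full = 2 × 0.38 / (1 + 0.38) ≈ 0.5507
Length factor from 52 to 109 items: n = 109/52 = 2.0962
r_new = n·r_full / (1 + (n − 1)·r_full) = 1.1544 / 1.6037 ≈ 0.7198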